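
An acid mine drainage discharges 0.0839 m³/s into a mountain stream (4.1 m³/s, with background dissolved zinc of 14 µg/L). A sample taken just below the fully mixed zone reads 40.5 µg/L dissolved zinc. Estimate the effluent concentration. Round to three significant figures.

Mass balance: 4.100·14.00 + 0.08390·Cₑ = 4.184·40.50
→ Cₑ = (4.184·40.50 − 4.100·14.00) / 0.08390 = 1335 µg/L.

1340 µg/L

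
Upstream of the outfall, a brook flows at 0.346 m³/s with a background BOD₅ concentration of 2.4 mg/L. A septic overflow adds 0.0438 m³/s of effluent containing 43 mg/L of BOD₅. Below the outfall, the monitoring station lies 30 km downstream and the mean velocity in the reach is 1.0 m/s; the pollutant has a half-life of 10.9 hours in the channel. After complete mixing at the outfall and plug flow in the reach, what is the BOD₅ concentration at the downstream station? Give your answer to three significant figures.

Mass balance: C = (0.3460·2.400 + 0.04380·43.00) / 0.3898 = 2.714/0.3898 = 6.962 mg/L.
Travel time t = 30·1000 / 1.0 = 30000 s = 8.333 h.
Half-life 10.9 h → k = ln 2 / 10.9 = 0.06359 h⁻¹ = 1.526 d⁻¹.
After decay, C = 6.962 × e^(−kt) = 6.962 × 0.5886 = 4.098 mg/L.

4.10 mg/L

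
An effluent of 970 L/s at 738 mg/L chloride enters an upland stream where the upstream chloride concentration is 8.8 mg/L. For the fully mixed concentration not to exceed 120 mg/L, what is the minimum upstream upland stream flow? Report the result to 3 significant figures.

5390 L/s

Set C_mix = 120: (Q·8.800 + 970.0·738.0) / (Q + 970.0) = 120
→ Q = 970.0·(738.0 − 120)/(120 − 8.800) = 5391 L/s.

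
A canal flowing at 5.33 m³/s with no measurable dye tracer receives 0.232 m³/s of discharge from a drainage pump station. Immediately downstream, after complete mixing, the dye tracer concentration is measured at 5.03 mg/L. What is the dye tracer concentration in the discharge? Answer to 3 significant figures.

121 mg/L

Mass balance: 5.330·0 + 0.2320·Cₑ = 5.562·5.030
→ Cₑ = (5.562·5.030 − 5.330·0) / 0.2320 = 120.6 mg/L.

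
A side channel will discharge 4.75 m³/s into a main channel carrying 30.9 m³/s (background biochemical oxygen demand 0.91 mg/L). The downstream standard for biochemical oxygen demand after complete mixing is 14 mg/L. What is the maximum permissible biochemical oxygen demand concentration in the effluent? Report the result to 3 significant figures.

99.2 mg/L

At the limit, (Qr·Cr + Qe·Cₑ)/(Qr + Qe) = 14:
Cₑ = (35.65·14 − 30.90·0.9100) / 4.750 = 99.15 mg/L.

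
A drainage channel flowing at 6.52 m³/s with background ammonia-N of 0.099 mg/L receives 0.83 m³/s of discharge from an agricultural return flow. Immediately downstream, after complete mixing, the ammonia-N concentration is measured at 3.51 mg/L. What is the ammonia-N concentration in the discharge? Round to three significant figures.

Mass balance: 6.520·0.09900 + 0.8300·Cₑ = 7.350·3.510
→ Cₑ = (7.350·3.510 − 6.520·0.09900) / 0.8300 = 30.30 mg/L.

30.3 mg/L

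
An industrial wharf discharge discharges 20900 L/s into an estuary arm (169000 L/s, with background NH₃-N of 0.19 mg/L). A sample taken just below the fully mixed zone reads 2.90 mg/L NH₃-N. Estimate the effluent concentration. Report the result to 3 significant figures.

24.8 mg/L

Mass balance: 169000·0.1900 + 20900·Cₑ = 189900·2.900
→ Cₑ = (189900·2.900 − 169000·0.1900) / 20900 = 24.81 mg/L.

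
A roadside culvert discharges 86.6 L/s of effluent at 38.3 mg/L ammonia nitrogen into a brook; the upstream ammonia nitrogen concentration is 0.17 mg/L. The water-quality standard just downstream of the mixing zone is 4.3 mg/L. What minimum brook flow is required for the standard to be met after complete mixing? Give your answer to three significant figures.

Set C_mix = 4.3: (Q·0.1700 + 86.60·38.30) / (Q + 86.60) = 4.3
→ Q = 86.60·(38.30 − 4.3)/(4.3 − 0.1700) = 712.9 L/s.

713 L/s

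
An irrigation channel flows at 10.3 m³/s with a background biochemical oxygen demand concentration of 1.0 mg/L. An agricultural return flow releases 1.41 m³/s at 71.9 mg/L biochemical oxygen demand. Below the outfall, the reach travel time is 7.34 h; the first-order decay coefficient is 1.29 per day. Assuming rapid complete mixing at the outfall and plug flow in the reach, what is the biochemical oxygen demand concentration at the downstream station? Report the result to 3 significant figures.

After mixing, C = (10.30·1.000 + 1.410·71.90) / 11.71 = 111.7/11.71 = 9.537 mg/L.
First-order decay: C = 9.537·exp(−k·t) = 9.537·0.6740 = 6.428 mg/L.

6.43 mg/L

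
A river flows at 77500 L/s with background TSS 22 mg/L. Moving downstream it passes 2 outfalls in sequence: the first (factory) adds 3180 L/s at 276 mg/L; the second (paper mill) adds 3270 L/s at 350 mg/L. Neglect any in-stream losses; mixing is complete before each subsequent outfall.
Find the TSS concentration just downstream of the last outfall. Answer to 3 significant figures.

Outfall 1: combined Q = 80680 L/s; C = (77500·22.00 + 3180·276.0)/80680 = 32.01 mg/L.
Outfall 2: combined Q = 83950 L/s; C = (80680·32.01 + 3270·350.0)/83950 = 44.40 mg/L.

44.4 mg/L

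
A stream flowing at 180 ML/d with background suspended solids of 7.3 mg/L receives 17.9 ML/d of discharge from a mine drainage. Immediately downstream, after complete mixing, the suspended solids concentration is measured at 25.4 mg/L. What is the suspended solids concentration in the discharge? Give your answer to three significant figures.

Mass balance: 180.0·7.300 + 17.90·Cₑ = 197.9·25.40
→ Cₑ = (197.9·25.40 − 180.0·7.300) / 17.90 = 207.4 mg/L.

207 mg/L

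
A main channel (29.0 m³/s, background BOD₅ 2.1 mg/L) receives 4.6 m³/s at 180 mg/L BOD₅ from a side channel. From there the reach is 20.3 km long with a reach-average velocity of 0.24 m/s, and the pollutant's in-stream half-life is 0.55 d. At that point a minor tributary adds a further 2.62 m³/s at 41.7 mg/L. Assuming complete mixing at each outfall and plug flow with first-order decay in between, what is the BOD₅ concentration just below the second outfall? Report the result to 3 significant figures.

10.2 mg/L

After mixing, C = (29.00·2.100 + 4.600·180.0) / 33.60 = 888.9/33.60 = 26.46 mg/L; combined flow 33.60 m³/s.
Travel time t = 20.3·1000 / 0.24 = 84580 s = 23.50 h.
Half-life 0.55 d → k = ln 2 / 0.55 = 1.260 d⁻¹.
After decay, C = 26.46 × e^(−kt) = 26.46 × 0.2912 = 7.704 mg/L.
Second outfall: C = (33.60·7.704 + 2.620·41.70)/36.22 = 10.16 mg/L.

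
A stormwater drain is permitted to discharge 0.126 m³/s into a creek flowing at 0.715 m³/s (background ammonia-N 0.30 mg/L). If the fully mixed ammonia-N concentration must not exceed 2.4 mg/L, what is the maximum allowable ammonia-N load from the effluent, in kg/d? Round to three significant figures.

156 kg/d

Mass balance at the limit: 0.7150·0.3000 + 0.1260·Cₑ = 0.8410·2.4 → Cₑ = 14.32 mg/L.
Load = 0.1260 m³/s × 14.32 g/m³ × 86 400 s/d = 155.9 kg/d.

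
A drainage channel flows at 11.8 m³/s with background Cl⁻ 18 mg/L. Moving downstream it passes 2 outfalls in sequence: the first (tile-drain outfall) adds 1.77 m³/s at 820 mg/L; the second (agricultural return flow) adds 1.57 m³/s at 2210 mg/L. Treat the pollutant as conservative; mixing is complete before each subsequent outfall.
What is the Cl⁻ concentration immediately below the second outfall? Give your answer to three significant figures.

339 mg/L

After outfall 1: Q = 11.80 + 1.770 = 13.57 m³/s; C = (11.80·18.00 + 1.770·820.0)/13.57 = 122.6 mg/L.
After outfall 2: Q = 13.57 + 1.570 = 15.14 m³/s; C = (13.57·122.6 + 1.570·2210)/15.14 = 339.1 mg/L.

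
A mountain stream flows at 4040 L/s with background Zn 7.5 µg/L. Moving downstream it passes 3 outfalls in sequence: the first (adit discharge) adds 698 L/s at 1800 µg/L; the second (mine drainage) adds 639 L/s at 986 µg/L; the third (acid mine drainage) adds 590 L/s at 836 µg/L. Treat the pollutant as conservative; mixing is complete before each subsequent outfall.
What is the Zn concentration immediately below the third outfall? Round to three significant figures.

404 µg/L

Below outfall 1: Q → 4738 L/s, C = (4040·7.500 + 698.0·1800)/4738 = 271.6 µg/L.
Below outfall 2: Q → 5377 L/s, C = (4738·271.6 + 639.0·986.0)/5377 = 356.5 µg/L.
Below outfall 3: Q → 5967 L/s, C = (5377·356.5 + 590.0·836.0)/5967 = 403.9 µg/L.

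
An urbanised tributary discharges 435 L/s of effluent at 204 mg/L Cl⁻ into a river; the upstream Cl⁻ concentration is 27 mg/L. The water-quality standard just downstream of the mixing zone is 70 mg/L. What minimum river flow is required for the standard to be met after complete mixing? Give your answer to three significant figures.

Set C_mix = 70: (Q·27.00 + 435.0·204.0) / (Q + 435.0) = 70
→ Q = 435.0·(204.0 − 70)/(70 − 27.00) = 1356 L/s.

1360 L/s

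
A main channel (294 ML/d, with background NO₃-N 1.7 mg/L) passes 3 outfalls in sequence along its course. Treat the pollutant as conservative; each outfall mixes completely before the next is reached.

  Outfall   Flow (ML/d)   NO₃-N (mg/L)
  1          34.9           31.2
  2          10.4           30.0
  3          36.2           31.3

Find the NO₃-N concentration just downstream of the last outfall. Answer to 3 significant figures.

Below outfall 1: Q → 328.9 ML/d, C = (294.0·1.700 + 34.90·31.20)/328.9 = 4.830 mg/L.
Below outfall 2: Q → 339.3 ML/d, C = (328.9·4.830 + 10.40·30.00)/339.3 = 5.602 mg/L.
Below outfall 3: Q → 375.5 ML/d, C = (339.3·5.602 + 36.20·31.30)/375.5 = 8.079 mg/L.

8.08 mg/L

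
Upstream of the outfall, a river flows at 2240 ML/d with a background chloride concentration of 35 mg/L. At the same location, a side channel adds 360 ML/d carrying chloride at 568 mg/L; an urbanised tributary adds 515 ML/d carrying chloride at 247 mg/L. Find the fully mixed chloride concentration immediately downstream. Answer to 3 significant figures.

Mixed concentration C = ΣQC/ΣQ = (2240·35.00 + 360.0·568.0 + 515.0·247.0) / 3115 = 410100/3115 = 131.6 mg/L.

132 mg/L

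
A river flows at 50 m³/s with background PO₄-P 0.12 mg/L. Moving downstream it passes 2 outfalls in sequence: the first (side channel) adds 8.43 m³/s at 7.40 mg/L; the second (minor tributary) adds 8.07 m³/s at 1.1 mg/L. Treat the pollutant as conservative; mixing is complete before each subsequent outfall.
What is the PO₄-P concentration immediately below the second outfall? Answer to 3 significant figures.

1.16 mg/L

Outfall 1: combined Q = 58.43 m³/s; C = (50.00·0.1200 + 8.430·7.400)/58.43 = 1.170 mg/L.
Outfall 2: combined Q = 66.50 m³/s; C = (58.43·1.170 + 8.070·1.100)/66.50 = 1.162 mg/L.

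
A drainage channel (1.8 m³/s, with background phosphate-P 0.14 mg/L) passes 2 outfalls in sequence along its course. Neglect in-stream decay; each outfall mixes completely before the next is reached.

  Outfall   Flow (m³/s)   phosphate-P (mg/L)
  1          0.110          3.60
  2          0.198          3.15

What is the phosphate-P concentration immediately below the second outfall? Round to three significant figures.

Below outfall 1: Q → 1.910 m³/s, C = (1.800·0.1400 + 0.1100·3.600)/1.910 = 0.3393 mg/L.
Below outfall 2: Q → 2.108 m³/s, C = (1.910·0.3393 + 0.1980·3.150)/2.108 = 0.6033 mg/L.

0.603 mg/L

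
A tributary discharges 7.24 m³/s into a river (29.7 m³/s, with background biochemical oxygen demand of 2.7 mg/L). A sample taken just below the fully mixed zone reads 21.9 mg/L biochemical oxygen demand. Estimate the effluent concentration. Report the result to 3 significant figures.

101 mg/L

Mass balance: 29.70·2.700 + 7.240·Cₑ = 36.94·21.90
→ Cₑ = (36.94·21.90 − 29.70·2.700) / 7.240 = 100.7 mg/L.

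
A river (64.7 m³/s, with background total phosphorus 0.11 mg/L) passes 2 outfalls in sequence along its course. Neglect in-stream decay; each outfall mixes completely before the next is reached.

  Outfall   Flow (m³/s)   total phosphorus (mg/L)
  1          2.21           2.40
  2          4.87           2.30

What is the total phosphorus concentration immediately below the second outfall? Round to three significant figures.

0.329 mg/L

Below outfall 1: Q → 66.91 m³/s, C = (64.70·0.1100 + 2.210·2.400)/66.91 = 0.1856 mg/L.
Below outfall 2: Q → 71.78 m³/s, C = (66.91·0.1856 + 4.870·2.300)/71.78 = 0.3291 mg/L.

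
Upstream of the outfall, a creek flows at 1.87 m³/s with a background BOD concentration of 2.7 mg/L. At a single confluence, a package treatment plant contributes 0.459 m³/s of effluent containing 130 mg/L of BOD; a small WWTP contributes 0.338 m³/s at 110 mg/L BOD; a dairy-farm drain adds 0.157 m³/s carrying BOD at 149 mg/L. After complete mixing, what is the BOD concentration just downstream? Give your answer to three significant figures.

Mass balance: C = (1.870·2.700 + 0.4590·130.0 + 0.3380·110.0 + 0.1570·149.0) / 2.824 = 125.3/2.824 = 44.37 mg/L.

44.4 mg/L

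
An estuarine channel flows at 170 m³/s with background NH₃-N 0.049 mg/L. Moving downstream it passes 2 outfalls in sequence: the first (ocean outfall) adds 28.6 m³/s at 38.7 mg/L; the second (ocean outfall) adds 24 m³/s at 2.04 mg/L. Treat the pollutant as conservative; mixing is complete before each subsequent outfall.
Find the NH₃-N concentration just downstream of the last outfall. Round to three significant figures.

5.23 mg/L

Below outfall 1: Q → 198.6 m³/s, C = (170.0·0.04900 + 28.60·38.70)/198.6 = 5.615 mg/L.
Below outfall 2: Q → 222.6 m³/s, C = (198.6·5.615 + 24.00·2.040)/222.6 = 5.230 mg/L.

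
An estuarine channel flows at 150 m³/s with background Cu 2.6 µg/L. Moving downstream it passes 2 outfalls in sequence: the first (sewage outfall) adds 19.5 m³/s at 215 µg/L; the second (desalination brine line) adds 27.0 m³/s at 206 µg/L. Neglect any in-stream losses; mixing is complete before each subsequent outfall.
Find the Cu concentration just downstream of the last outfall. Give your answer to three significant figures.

51.6 µg/L

After outfall 1: Q = 150.0 + 19.50 = 169.5 m³/s; C = (150.0·2.600 + 19.50·215.0)/169.5 = 27.04 µg/L.
After outfall 2: Q = 169.5 + 27.00 = 196.5 m³/s; C = (169.5·27.04 + 27.00·206.0)/196.5 = 51.63 µg/L.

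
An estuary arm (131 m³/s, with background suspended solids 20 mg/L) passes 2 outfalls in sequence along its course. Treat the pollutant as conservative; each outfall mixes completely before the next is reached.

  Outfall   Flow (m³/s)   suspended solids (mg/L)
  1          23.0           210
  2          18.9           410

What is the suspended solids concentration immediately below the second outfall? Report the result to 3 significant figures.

87.9 mg/L

After outfall 1: Q = 131.0 + 23.00 = 154.0 m³/s; C = (131.0·20.00 + 23.00·210.0)/154.0 = 48.38 mg/L.
After outfall 2: Q = 154.0 + 18.90 = 172.9 m³/s; C = (154.0·48.38 + 18.90·410.0)/172.9 = 87.91 mg/L.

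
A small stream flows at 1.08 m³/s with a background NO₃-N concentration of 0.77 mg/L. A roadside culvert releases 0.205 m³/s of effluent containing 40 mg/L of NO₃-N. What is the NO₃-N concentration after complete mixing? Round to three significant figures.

7.03 mg/L

Mass balance: C = (1.080·0.7700 + 0.2050·40.00) / 1.285 = 9.032/1.285 = 7.028 mg/L.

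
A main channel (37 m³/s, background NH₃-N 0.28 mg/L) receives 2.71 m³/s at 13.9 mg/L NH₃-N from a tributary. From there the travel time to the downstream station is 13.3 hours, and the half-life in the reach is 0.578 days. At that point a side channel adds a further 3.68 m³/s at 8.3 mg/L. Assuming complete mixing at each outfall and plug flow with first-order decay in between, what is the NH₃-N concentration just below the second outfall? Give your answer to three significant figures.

Mixed concentration C = ΣQC/ΣQ = (37.00·0.2800 + 2.710·13.90) / 39.71 = 48.03/39.71 = 1.209 mg/L; combined flow 39.71 m³/s.
Half-life 0.578 d → k = ln 2 / 0.578 = 1.199 d⁻¹.
First-order decay: C = 1.209·exp(−k·t) = 1.209·0.5145 = 0.6223 mg/L.
Second outfall: C = (39.71·0.6223 + 3.680·8.300)/43.39 = 1.273 mg/L.

1.27 mg/L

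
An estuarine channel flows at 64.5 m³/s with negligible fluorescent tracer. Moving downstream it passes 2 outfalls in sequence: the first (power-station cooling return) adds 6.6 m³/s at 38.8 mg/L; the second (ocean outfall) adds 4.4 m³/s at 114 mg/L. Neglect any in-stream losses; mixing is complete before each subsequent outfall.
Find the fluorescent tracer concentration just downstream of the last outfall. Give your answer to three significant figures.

Below outfall 1: Q → 71.10 m³/s, C = (64.50·0 + 6.600·38.80)/71.10 = 3.602 mg/L.
Below outfall 2: Q → 75.50 m³/s, C = (71.10·3.602 + 4.400·114.0)/75.50 = 10.04 mg/L.

10.0 mg/L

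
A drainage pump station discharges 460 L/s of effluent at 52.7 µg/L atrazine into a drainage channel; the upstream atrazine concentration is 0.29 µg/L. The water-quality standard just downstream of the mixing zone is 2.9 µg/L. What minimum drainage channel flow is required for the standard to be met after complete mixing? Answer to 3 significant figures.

8780 L/s

Set C_mix = 2.9: (Q·0.2900 + 460.0·52.70) / (Q + 460.0) = 2.9
→ Q = 460.0·(52.70 − 2.9)/(2.9 − 0.2900) = 8777 L/s.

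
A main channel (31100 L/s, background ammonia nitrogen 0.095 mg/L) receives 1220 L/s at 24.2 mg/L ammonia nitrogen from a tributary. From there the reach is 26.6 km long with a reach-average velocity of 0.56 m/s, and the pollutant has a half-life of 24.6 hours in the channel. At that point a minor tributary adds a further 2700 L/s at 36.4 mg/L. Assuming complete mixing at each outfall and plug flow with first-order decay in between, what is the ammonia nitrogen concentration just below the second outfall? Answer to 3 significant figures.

3.45 mg/L

Conservation of mass: C = (31100·0.09500 + 1220·24.20) / 32320 = 32480/32320 = 1.005 mg/L; combined flow 32320 L/s.
Travel time t = 26.6·1000 / 0.56 = 47500 s = 13.19 h.
Half-life 24.6 h → k = ln 2 / 24.6 = 0.02818 h⁻¹ = 0.6762 d⁻¹.
Decay over the reach: 1.005·exp(−kt) = 1.005·0.6895 = 0.6929 mg/L.
At the second outfall, C = (32320·0.6929 + 2700·36.40) / (32320 + 2700) = 3.446 mg/L.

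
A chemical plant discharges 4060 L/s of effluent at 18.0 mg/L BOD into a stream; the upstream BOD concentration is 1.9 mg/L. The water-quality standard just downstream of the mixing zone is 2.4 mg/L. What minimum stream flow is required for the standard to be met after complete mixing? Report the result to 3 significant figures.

127000 L/s

Set C_mix = 2.4: (Q·1.900 + 4060·18.00) / (Q + 4060) = 2.4
→ Q = 4060·(18.00 − 2.4)/(2.4 − 1.900) = 126700 L/s.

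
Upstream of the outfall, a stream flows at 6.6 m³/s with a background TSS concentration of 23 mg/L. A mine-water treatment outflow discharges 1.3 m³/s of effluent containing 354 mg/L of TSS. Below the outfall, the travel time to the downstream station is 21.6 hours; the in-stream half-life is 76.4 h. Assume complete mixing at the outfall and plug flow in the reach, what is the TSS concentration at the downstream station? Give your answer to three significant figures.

63.7 mg/L

After mixing, C = (6.600·23.00 + 1.300·354.0) / 7.900 = 612.0/7.900 = 77.47 mg/L.
Half-life 76.4 h → k = ln 2 / 76.4 = 0.009073 h⁻¹ = 0.2177 d⁻¹.
Applying C = C₀e^(−kt): 77.47 × 0.8220 = 63.68 mg/L.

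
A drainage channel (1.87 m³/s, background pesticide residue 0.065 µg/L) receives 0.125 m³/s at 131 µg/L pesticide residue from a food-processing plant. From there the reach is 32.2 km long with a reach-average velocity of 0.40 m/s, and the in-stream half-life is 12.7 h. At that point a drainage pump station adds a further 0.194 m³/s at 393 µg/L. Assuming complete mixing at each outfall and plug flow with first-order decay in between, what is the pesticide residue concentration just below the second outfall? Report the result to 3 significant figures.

37.1 µg/L

After mixing, C = (1.870·0.06500 + 0.1250·131.0) / 1.995 = 16.50/1.995 = 8.269 µg/L; combined flow 1.995 m³/s.
Travel time t = 32.2·1000 / 0.40 = 80500 s = 22.36 h.
Half-life 12.7 h → k = ln 2 / 12.7 = 0.05458 h⁻¹ = 1.310 d⁻¹.
Applying C = C₀e^(−kt): 8.269 × 0.2951 = 2.440 µg/L.
At the second outfall, C = (1.995·2.440 + 0.1940·393.0) / (1.995 + 0.1940) = 37.05 µg/L.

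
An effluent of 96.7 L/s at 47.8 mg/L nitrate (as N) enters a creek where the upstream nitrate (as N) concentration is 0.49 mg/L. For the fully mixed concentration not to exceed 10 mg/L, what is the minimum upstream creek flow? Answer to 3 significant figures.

Set C_mix = 10: (Q·0.4900 + 96.70·47.80) / (Q + 96.70) = 10
→ Q = 96.70·(47.80 − 10)/(10 − 0.4900) = 384.4 L/s.

384 L/s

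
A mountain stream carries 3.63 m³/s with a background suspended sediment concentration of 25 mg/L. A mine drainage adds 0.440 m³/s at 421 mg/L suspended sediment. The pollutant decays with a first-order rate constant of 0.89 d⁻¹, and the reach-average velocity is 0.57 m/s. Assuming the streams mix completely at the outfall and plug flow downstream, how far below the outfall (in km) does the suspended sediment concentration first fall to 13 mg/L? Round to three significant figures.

91.4 km

After mixing, C = (3.630·25.00 + 0.4400·421.0) / 4.070 = 276.0/4.070 = 67.81 mg/L.
Set 67.81·exp(−k·t) = 13 → t = ln(67.81/13)/k = 160400 s = 44.54 h.
Distance = v·t = 0.57·160400 = 91400 m = 91.40 km.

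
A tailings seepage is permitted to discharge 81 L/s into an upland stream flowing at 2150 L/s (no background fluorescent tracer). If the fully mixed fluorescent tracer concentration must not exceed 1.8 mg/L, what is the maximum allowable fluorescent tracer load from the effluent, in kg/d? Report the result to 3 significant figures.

347 kg/d

Mass balance at the limit: 2150·0 + 81.00·Cₑ = 2231·1.8 → Cₑ = 49.58 mg/L.
81.00 L/s = 0.08100 m³/s. Load = 0.08100 m³/s × 49.58 g/m³ × 86 400 s/d = 347.0 kg/d.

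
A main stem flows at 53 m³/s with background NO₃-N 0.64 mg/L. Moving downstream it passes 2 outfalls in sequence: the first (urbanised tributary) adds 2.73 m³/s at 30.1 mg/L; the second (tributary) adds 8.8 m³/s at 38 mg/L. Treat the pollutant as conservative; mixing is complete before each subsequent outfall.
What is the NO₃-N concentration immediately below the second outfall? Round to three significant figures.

Outfall 1: combined Q = 55.73 m³/s; C = (53.00·0.6400 + 2.730·30.10)/55.73 = 2.083 mg/L.
Outfall 2: combined Q = 64.53 m³/s; C = (55.73·2.083 + 8.800·38.00)/64.53 = 6.981 mg/L.

6.98 mg/L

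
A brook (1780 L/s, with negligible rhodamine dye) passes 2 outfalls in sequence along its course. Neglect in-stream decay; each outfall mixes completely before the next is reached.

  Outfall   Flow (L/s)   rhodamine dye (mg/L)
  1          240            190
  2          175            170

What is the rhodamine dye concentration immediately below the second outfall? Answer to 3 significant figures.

34.3 mg/L

Below outfall 1: Q → 2020 L/s, C = (1780·0 + 240.0·190.0)/2020 = 22.57 mg/L.
Below outfall 2: Q → 2195 L/s, C = (2020·22.57 + 175.0·170.0)/2195 = 34.33 mg/L.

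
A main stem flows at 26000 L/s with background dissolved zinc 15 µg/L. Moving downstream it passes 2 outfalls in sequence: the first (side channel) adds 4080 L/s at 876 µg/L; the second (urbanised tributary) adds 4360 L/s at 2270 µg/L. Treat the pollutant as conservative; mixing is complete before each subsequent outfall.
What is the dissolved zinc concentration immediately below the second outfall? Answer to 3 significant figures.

402 µg/L

After outfall 1: Q = 26000 + 4080 = 30080 L/s; C = (26000·15.00 + 4080·876.0)/30080 = 131.8 µg/L.
After outfall 2: Q = 30080 + 4360 = 34440 L/s; C = (30080·131.8 + 4360·2270)/34440 = 402.5 µg/L.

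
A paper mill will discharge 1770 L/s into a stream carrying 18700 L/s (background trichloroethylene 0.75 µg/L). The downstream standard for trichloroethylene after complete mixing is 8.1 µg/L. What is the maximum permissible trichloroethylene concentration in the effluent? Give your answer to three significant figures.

At the limit, (Qr·Cr + Qe·Cₑ)/(Qr + Qe) = 8.1:
Cₑ = (20470·8.1 − 18700·0.7500) / 1770 = 85.75 µg/L.

85.8 µg/L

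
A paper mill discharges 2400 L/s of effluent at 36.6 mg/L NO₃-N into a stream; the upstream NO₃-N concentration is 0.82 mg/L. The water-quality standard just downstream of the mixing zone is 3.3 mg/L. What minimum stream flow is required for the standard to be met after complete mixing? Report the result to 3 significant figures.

32200 L/s

Set C_mix = 3.3: (Q·0.8200 + 2400·36.60) / (Q + 2400) = 3.3
→ Q = 2400·(36.60 − 3.3)/(3.3 − 0.8200) = 32230 L/s.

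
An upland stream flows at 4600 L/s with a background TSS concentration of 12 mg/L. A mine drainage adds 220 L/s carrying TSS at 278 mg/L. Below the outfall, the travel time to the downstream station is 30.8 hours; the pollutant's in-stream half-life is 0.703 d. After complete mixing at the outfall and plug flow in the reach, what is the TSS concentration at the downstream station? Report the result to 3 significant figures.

Flow-weighted average: C = (4600·12.00 + 220.0·278.0) / 4820 = 116400/4820 = 24.14 mg/L.
Half-life 0.703 d → k = ln 2 / 0.703 = 0.9860 d⁻¹.
First-order decay: C = 24.14·exp(−k·t) = 24.14·0.2821 = 6.811 mg/L.

6.81 mg/L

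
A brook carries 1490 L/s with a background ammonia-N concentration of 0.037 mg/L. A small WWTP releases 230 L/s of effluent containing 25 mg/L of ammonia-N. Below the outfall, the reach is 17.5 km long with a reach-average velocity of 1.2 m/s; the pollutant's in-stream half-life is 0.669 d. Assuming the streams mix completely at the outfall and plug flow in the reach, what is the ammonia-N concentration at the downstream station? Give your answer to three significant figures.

Flow-weighted average: C = (1490·0.03700 + 230.0·25.00) / 1720 = 5805/1720 = 3.375 mg/L.
Travel time t = 17.5·1000 / 1.2 = 14580 s = 4.051 h.
Half-life 0.669 d → k = ln 2 / 0.669 = 1.036 d⁻¹.
First-order decay: C = 3.375·exp(−k·t) = 3.375·0.8396 = 2.834 mg/L.

2.83 mg/L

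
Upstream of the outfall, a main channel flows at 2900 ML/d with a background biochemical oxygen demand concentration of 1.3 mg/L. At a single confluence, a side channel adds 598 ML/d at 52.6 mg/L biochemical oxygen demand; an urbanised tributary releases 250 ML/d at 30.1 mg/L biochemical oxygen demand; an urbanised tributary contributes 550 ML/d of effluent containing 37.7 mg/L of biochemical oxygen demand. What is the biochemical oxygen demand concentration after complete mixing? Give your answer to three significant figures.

14.8 mg/L

After mixing, C = (2900·1.300 + 598.0·52.60 + 250.0·30.10 + 550.0·37.70) / 4298 = 63480/4298 = 14.77 mg/L.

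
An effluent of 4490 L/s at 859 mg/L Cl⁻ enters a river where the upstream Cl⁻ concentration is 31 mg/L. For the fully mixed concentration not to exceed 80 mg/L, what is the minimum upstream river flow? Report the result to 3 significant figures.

Set C_mix = 80: (Q·31.00 + 4490·859.0) / (Q + 4490) = 80
→ Q = 4490·(859.0 − 80)/(80 − 31.00) = 71380 L/s.

71400 L/s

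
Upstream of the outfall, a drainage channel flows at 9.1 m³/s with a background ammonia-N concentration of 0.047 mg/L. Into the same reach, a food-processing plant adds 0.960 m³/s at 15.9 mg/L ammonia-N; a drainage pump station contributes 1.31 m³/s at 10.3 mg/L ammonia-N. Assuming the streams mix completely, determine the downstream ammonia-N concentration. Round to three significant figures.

2.57 mg/L

Flow-weighted average: C = (9.100·0.04700 + 0.9600·15.90 + 1.310·10.30) / 11.37 = 29.18/11.37 = 2.567 mg/L.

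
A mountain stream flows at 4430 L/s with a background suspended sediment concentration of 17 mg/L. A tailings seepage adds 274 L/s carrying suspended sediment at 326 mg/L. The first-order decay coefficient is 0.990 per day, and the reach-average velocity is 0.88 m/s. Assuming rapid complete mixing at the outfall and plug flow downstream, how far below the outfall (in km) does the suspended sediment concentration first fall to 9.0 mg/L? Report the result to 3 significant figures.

104 km

Flow-weighted average: C = (4430·17.00 + 274.0·326.0) / 4704 = 164600/4704 = 35.00 mg/L.
Set 35.00·exp(−k·t) = 9.0 → t = ln(35.00/9.0)/k = 118500 s = 32.92 h.
Distance = v·t = 0.88·118500 = 104300 m = 104.3 km.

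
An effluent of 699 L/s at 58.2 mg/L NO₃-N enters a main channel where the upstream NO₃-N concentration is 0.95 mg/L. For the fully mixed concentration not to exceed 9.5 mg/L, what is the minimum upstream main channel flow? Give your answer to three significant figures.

Set C_mix = 9.5: (Q·0.9500 + 699.0·58.20) / (Q + 699.0) = 9.5
→ Q = 699.0·(58.20 − 9.5)/(9.5 − 0.9500) = 3981 L/s.

3980 L/s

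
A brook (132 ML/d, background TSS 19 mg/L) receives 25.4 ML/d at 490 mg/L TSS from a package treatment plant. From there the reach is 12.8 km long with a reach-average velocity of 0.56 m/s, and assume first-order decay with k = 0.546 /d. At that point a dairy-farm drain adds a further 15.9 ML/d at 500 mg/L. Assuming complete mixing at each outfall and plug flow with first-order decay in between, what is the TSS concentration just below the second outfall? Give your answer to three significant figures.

121 mg/L

Flow-weighted average: C = (132.0·19.00 + 25.40·490.0) / 157.4 = 14950/157.4 = 95.01 mg/L; combined flow 157.4 ML/d.
Travel time t = 12.8·1000 / 0.56 = 22860 s = 6.349 h.
Decay over the reach: 95.01·exp(−kt) = 95.01·0.8655 = 82.23 mg/L.
Second outfall: C = (157.4·82.23 + 15.90·500.0)/173.3 = 120.6 mg/L.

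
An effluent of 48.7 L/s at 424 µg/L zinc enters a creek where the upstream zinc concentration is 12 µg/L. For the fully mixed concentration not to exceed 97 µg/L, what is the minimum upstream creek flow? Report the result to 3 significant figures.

Set C_mix = 97: (Q·12.00 + 48.70·424.0) / (Q + 48.70) = 97
→ Q = 48.70·(424.0 − 97)/(97 − 12.00) = 187.4 L/s.

187 L/s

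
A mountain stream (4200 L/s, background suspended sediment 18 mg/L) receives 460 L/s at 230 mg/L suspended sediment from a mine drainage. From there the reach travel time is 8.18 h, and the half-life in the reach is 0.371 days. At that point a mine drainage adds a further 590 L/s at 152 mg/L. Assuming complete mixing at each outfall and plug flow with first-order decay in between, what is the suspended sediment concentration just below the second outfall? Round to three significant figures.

35.4 mg/L

Mass balance: C = (4200·18.00 + 460.0·230.0) / 4660 = 181400/4660 = 38.93 mg/L; combined flow 4660 L/s.
Half-life 0.371 d → k = ln 2 / 0.371 = 1.868 d⁻¹.
After decay, C = 38.93 × e^(−kt) = 38.93 × 0.5290 = 20.59 mg/L.
At the second outfall, C = (4660·20.59 + 590.0·152.0) / (4660 + 590.0) = 35.36 mg/L.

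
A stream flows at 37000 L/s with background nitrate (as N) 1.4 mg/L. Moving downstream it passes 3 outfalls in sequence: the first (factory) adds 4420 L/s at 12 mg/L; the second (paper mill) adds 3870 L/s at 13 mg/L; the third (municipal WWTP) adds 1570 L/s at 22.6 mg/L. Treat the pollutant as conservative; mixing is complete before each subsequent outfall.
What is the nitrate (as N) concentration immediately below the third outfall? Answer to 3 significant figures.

4.07 mg/L

Outfall 1: combined Q = 41420 L/s; C = (37000·1.400 + 4420·12.00)/41420 = 2.531 mg/L.
Outfall 2: combined Q = 45290 L/s; C = (41420·2.531 + 3870·13.00)/45290 = 3.426 mg/L.
Outfall 3: combined Q = 46860 L/s; C = (45290·3.426 + 1570·22.60)/46860 = 4.068 mg/L.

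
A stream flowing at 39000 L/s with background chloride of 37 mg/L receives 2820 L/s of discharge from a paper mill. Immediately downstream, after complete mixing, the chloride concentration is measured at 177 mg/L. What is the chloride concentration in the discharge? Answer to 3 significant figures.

Mass balance: 39000·37.00 + 2820·Cₑ = 41820·177.0
→ Cₑ = (41820·177.0 − 39000·37.00) / 2820 = 2113 mg/L.

2110 mg/L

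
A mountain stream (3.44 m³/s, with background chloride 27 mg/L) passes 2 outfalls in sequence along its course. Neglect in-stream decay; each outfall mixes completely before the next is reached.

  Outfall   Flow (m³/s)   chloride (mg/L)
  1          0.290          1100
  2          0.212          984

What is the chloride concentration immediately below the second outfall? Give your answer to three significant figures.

Below outfall 1: Q → 3.730 m³/s, C = (3.440·27.00 + 0.2900·1100)/3.730 = 110.4 mg/L.
Below outfall 2: Q → 3.942 m³/s, C = (3.730·110.4 + 0.2120·984.0)/3.942 = 157.4 mg/L.

157 mg/L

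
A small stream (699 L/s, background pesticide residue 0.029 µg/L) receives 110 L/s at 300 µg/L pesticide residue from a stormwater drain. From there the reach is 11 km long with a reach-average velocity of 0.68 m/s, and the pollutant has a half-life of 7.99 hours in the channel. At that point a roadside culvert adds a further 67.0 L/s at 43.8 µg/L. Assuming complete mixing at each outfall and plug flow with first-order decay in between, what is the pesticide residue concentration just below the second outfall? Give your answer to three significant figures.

Conservation of mass: C = (699.0·0.02900 + 110.0·300.0) / 809.0 = 33020/809.0 = 40.82 µg/L; combined flow 809.0 L/s.
Travel time t = 11·1000 / 0.68 = 16180 s = 4.493 h.
Half-life 7.99 h → k = ln 2 / 7.99 = 0.08675 h⁻¹ = 2.082 d⁻¹.
Decay over the reach: 40.82·exp(−kt) = 40.82·0.6772 = 27.64 µg/L.
Second outfall: C = (809.0·27.64 + 67.00·43.80)/876.0 = 28.88 µg/L.

28.9 µg/L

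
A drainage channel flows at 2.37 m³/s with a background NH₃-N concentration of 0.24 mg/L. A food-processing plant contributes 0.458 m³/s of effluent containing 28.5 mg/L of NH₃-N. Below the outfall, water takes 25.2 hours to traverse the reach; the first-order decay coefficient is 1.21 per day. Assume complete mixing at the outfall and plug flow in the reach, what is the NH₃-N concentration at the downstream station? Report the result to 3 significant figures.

1.35 mg/L

After mixing, C = (2.370·0.2400 + 0.4580·28.50) / 2.828 = 13.62/2.828 = 4.817 mg/L.
First-order decay: C = 4.817·exp(−k·t) = 4.817·0.2807 = 1.352 mg/L.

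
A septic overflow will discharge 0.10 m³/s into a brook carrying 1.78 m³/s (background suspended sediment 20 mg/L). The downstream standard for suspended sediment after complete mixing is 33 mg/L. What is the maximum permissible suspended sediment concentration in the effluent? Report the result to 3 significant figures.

264 mg/L

At the limit, (Qr·Cr + Qe·Cₑ)/(Qr + Qe) = 33:
Cₑ = (1.880·33 − 1.780·20.00) / 0.1000 = 264.4 mg/L.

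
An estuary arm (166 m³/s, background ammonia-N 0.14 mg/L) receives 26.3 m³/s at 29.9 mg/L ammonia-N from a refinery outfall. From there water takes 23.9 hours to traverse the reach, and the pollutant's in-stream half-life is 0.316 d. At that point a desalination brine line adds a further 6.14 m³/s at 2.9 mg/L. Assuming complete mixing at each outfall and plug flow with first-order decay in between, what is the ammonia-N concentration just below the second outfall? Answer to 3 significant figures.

Flow-weighted average: C = (166.0·0.1400 + 26.30·29.90) / 192.3 = 809.6/192.3 = 4.210 mg/L; combined flow 192.3 m³/s.
Half-life 0.316 d → k = ln 2 / 0.316 = 2.194 d⁻¹.
First-order decay: C = 4.210·exp(−k·t) = 4.210·0.1125 = 0.4738 mg/L.
At the second outfall, C = (192.3·0.4738 + 6.140·2.900) / (192.3 + 6.140) = 0.5489 mg/L.

0.549 mg/L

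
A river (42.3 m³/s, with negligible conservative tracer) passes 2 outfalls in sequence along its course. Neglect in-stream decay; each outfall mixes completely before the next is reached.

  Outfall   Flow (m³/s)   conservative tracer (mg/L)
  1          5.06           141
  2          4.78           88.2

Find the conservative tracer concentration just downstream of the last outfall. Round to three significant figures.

21.8 mg/L

After outfall 1: Q = 42.30 + 5.060 = 47.36 m³/s; C = (42.30·0 + 5.060·141.0)/47.36 = 15.06 mg/L.
After outfall 2: Q = 47.36 + 4.780 = 52.14 m³/s; C = (47.36·15.06 + 4.780·88.20)/52.14 = 21.77 mg/L.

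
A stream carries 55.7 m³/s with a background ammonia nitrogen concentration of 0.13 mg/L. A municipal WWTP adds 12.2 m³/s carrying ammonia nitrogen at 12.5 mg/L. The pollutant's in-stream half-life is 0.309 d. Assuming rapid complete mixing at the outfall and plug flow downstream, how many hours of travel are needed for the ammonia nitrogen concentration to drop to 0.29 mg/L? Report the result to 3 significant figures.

22.4 h

Mass balance: C = (55.70·0.1300 + 12.20·12.50) / 67.90 = 159.7/67.90 = 2.353 mg/L.
Half-life 0.309 d → k = ln 2 / 0.309 = 2.243 d⁻¹.
2.353·exp(−k·t) = 0.29 → t = ln(2.353/0.29)/k = 80630 s = 22.40 h.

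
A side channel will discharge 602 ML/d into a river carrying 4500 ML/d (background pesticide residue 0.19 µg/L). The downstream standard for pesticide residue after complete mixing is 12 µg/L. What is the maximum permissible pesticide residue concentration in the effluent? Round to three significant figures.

100 µg/L

At the limit, (Qr·Cr + Qe·Cₑ)/(Qr + Qe) = 12:
Cₑ = (5102·12 − 4500·0.1900) / 602.0 = 100.3 µg/L.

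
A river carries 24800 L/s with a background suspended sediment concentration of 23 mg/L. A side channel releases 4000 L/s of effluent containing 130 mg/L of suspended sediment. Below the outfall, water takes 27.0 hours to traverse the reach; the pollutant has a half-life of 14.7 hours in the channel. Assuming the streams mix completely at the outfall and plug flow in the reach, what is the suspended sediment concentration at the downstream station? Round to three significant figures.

10.6 mg/L

Flow-weighted average: C = (24800·23.00 + 4000·130.0) / 28800 = 1090000/28800 = 37.86 mg/L.
Half-life 14.7 h → k = ln 2 / 14.7 = 0.04715 h⁻¹ = 1.132 d⁻¹.
Applying C = C₀e^(−kt): 37.86 × 0.2800 = 10.60 mg/L.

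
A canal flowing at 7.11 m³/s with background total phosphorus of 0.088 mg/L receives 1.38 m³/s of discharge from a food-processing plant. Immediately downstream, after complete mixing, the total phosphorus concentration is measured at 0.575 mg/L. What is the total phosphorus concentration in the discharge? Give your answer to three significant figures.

3.08 mg/L

Mass balance: 7.110·0.08800 + 1.380·Cₑ = 8.490·0.5750
→ Cₑ = (8.490·0.5750 − 7.110·0.08800) / 1.380 = 3.084 mg/L.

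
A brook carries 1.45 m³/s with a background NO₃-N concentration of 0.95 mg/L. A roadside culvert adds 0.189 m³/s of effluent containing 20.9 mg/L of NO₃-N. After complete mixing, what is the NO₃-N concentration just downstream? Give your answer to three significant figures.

Conservation of mass: C = (1.450·0.9500 + 0.1890·20.90) / 1.639 = 5.328/1.639 = 3.251 mg/L.

3.25 mg/L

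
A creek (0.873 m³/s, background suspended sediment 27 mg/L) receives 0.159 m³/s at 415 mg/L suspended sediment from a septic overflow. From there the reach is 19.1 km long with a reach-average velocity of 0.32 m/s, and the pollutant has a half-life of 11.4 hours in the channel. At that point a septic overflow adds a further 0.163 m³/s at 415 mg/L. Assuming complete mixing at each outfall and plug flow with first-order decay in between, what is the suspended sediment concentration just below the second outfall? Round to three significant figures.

Mixed concentration C = ΣQC/ΣQ = (0.8730·27.00 + 0.1590·415.0) / 1.032 = 89.56/1.032 = 86.78 mg/L; combined flow 1.032 m³/s.
Travel time t = 19.1·1000 / 0.32 = 59690 s = 16.58 h.
Half-life 11.4 h → k = ln 2 / 11.4 = 0.06080 h⁻¹ = 1.459 d⁻¹.
Applying C = C₀e^(−kt): 86.78 × 0.3649 = 31.67 mg/L.
At the second outfall, C = (1.032·31.67 + 0.1630·415.0) / (1.032 + 0.1630) = 83.95 mg/L.

84.0 mg/L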